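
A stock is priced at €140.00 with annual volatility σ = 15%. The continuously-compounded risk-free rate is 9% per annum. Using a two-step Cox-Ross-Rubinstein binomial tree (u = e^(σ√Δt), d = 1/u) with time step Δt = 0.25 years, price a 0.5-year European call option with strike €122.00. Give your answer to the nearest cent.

CRR parameters: u = e^(σ√Δt) = e^(0.15·√0.25) = 1.0779, d = 1/u = 0.9277
Per-period rate: rΔt = 0.09·0.25 = 0.0225, so R = e^0.0225 = 1.0228
Risk-neutral probability p = (e^0.0225 − 0.9277)/(1.0779 − 0.9277) = 0.0950/0.1501 = 0.6328
Terminal stock prices: S_uu = 162.7, S_ud = 140, S_dd = 120.5
Terminal payoffs (S − K): max(40.66, 0) = 40.66, max(18, 0) = 18, max(-1.501, 0) = 0
Node u (S = 150.9): V_u = e^(−0.0225)·[0.6328·40.6568 + 0.3672·18.0000] = 31.6181
Node d (S = 129.9): V_d = e^(−0.0225)·[0.6328·18.0000 + 0.3672·0.0000] = 11.1373
Node 0 (S = 140): V_0 = e^(−0.0225)·[0.6328·31.6181 + 0.3672·11.1373] = 23.5618

€23.56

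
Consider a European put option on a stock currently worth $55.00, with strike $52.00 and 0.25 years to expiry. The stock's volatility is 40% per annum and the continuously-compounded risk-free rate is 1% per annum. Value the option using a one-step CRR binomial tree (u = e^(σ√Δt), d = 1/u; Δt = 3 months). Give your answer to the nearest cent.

CRR parameters: u = e^(σ√Δt) = e^(0.4·√0.25) = 1.2214, d = 1/u = 0.8187
Per-period rate: rΔt = 0.01·0.25 = 0.0025, so R = e^0.0025 = 1.0025
Risk-neutral probability p = (e^0.0025 − 0.8187)/(1.2214 − 0.8187) = 0.1838/0.4027 = 0.4564
Terminal stock prices: S_u = 67.18, S_d = 45.03
Terminal payoffs (K − S): max(-15.18, 0) = 0, max(6.97, 0) = 6.97
Node 0 (S = 55): V_0 = e^(−0.0025)·[0.4564·0.0000 + 0.5436·6.9698] = 3.7795

$3.78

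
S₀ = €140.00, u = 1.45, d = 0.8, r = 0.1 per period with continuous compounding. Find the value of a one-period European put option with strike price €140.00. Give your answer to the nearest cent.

Risk-neutral probability p = (e^0.1 − 0.8)/(1.45 − 0.8) = 0.3052/0.6500 = 0.4695
Terminal stock prices: S_u = 203, S_d = 112
Terminal payoffs (K − S): max(-63, 0) = 0, max(28, 0) = 28
Node 0 (S = 140): V_0 = e^(−0.1)·[0.4695·0.0000 + 0.5305·28.0000] = 13.4406

€13.44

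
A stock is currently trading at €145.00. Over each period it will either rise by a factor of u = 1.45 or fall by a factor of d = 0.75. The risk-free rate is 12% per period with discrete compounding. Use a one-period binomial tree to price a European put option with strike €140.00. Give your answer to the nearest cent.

€13.15

Risk-neutral probability p = (1 + 0.12 − 0.75)/(1.45 − 0.75) = 0.3700/0.7000 = 0.5286
Terminal stock prices: S_u = 210.2, S_d = 108.8
Terminal payoffs (K − S): max(-70.25, 0) = 0, max(31.25, 0) = 31.25
Node 0 (S = 145): V_0 = 1/1.12·[0.5286·0.0000 + 0.4714·31.2500] = 13.1537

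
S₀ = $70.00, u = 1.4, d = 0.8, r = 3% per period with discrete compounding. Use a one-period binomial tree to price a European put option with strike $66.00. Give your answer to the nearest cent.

$5.99

Risk-neutral probability p = (1 + 0.03 − 0.8)/(1.4 − 0.8) = 0.2300/0.6000 = 0.3833
Terminal stock prices: S_u = 98, S_d = 56
Terminal payoffs (K − S): max(-32, 0) = 0, max(10, 0) = 10
Node 0 (S = 70): V_0 = 1/1.03·[0.3833·0.0000 + 0.6167·10.0000] = 5.9871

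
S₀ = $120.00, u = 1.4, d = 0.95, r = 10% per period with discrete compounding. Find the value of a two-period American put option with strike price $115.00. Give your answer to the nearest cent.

$2.46

Risk-neutral probability p = (1 + 0.1 − 0.95)/(1.4 − 0.95) = 0.1500/0.4500 = 0.3333
Terminal stock prices: S_uu = 235.2, S_ud = 159.6, S_dd = 108.3
Terminal payoffs (K − S): max(-120.2, 0) = 0, max(-44.6, 0) = 0, max(6.7, 0) = 6.7
Node u (S = 168): continuation = 1/1.1·[0.3333·0.0000 + 0.6667·0.0000] = 0.0000; exercise value = 0.0000 ≤ continuation, so V_u = 0.0000
Node d (S = 114): continuation = 1/1.1·[0.3333·0.0000 + 0.6667·6.7000] = 4.0606; exercise value = 1.0000 ≤ continuation, so V_d = 4.0606
Node 0 (S = 120): continuation = 1/1.1·[0.3333·0.0000 + 0.6667·4.0606] = 2.4610; exercise value = 0.0000 ≤ continuation, so V_0 = 2.4610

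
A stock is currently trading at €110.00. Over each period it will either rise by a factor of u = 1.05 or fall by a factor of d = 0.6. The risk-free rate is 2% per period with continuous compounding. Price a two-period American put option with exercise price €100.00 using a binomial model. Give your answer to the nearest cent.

Risk-neutral probability p = (e^0.02 − 0.6)/(1.05 − 0.6) = 0.4202/0.4500 = 0.9338
Terminal stock prices: S_uu = 121.3, S_ud = 69.3, S_dd = 39.6
Terminal payoffs (K − S): max(-21.28, 0) = 0, max(30.7, 0) = 30.7, max(60.4, 0) = 60.4
Node u (S = 115.5): continuation = e^(−0.02)·[0.9338·0.0000 + 0.0662·30.7000] = 1.9927; exercise value = 0.0000 ≤ continuation, so V_u = 1.9927
Node d (S = 66): continuation = e^(−0.02)·[0.9338·30.7000 + 0.0662·60.4000] = 32.0199; exercise value = 34.0000 > continuation, so V_d = 34.0000 (exercise)
Node 0 (S = 110): continuation = e^(−0.02)·[0.9338·1.9927 + 0.0662·34.0000] = 4.0308; exercise value = 0.0000 ≤ continuation, so V_0 = 4.0308

€4.03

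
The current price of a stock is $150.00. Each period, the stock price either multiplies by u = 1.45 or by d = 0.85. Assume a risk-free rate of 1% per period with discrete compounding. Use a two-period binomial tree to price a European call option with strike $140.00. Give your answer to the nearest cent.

Risk-neutral probability p = (1 + 0.01 − 0.85)/(1.45 − 0.85) = 0.1600/0.6000 = 0.2667
Terminal stock prices: S_uu = 315.4, S_ud = 184.9, S_dd = 108.4
Terminal payoffs (S − K): max(175.4, 0) = 175.4, max(44.88, 0) = 44.88, max(-31.63, 0) = 0
Node u (S = 217.5): V_u = 1/1.01·[0.2667·175.3750 + 0.7333·44.8750] = 78.8861
Node d (S = 127.5): V_d = 1/1.01·[0.2667·44.8750 + 0.7333·0.0000] = 11.8482
Node 0 (S = 150): V_0 = 1/1.01·[0.2667·78.8861 + 0.7333·11.8482] = 29.4307

$29.43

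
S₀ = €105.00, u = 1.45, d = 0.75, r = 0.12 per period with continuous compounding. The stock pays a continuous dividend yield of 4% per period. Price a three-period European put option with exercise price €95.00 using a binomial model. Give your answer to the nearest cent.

€7.65

Per-period risk-free factor R = e^0.12 = 1.1275; dividend-adjusted growth = e^(0.12−0.04) = 1.0833.
Risk-neutral probability p = (1.0833 − 0.75)/(1.45 − 0.75) = 0.3333/0.7000 = 0.4761
Terminal stock prices: S_uuu = 320.1, S_uud = 165.6, S_udd = 85.64, S_ddd = 44.3
Terminal payoffs (K − S): max(-225.1, 0) = 0, max(-70.57, 0) = 0, max(9.359, 0) = 9.359, max(50.7, 0) = 50.7
Node uu (S = 220.8): V_uu = e^(−0.12)·[0.4761·0.0000 + 0.5239·0.0000] = 0.0000
Node ud (S = 114.2): V_ud = e^(−0.12)·[0.4761·0.0000 + 0.5239·9.3594] = 4.3487
Node dd (S = 59.06): V_dd = e^(−0.12)·[0.4761·9.3594 + 0.5239·50.7031] = 27.5108
Node u (S = 152.2): V_u = e^(−0.12)·[0.4761·0.0000 + 0.5239·4.3487] = 2.0206
Node d (S = 78.75): V_d = e^(−0.12)·[0.4761·4.3487 + 0.5239·27.5108] = 14.6189
Node 0 (S = 105): V_0 = e^(−0.12)·[0.4761·2.0206 + 0.5239·14.6189] = 7.6457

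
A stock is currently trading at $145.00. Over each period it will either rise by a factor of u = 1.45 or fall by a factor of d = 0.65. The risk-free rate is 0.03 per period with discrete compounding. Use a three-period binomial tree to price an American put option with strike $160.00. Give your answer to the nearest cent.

Risk-neutral probability p = (1 + 0.03 − 0.65)/(1.45 − 0.65) = 0.3800/0.8000 = 0.4750
Terminal stock prices: S_uuu = 442.1, S_uud = 198.2, S_udd = 88.83, S_ddd = 39.82
Terminal payoffs (K − S): max(-282.1, 0) = 0, max(-38.16, 0) = 0, max(71.17, 0) = 71.17, max(120.2, 0) = 120.2
Node uu (S = 304.9): continuation = 1/1.03·[0.4750·0.0000 + 0.5250·0.0000] = 0.0000; exercise value = 0.0000 ≤ continuation, so V_uu = 0.0000
Node ud (S = 136.7): continuation = 1/1.03·[0.4750·0.0000 + 0.5250·71.1694] = 36.2757; exercise value = 23.3375 ≤ continuation, so V_ud = 36.2757
Node dd (S = 61.26): continuation = 1/1.03·[0.4750·71.1694 + 0.5250·120.1794] = 94.0773; exercise value = 98.7375 > continuation, so V_dd = 98.7375 (exercise)
Node u (S = 210.2): continuation = 1/1.03·[0.4750·0.0000 + 0.5250·36.2757] = 18.4900; exercise value = 0.0000 ≤ continuation, so V_u = 18.4900
Node d (S = 94.25): continuation = 1/1.03·[0.4750·36.2757 + 0.5250·98.7375] = 67.0564; exercise value = 65.7500 ≤ continuation, so V_d = 67.0564
Node 0 (S = 145): continuation = 1/1.03·[0.4750·18.4900 + 0.5250·67.0564] = 42.7062; exercise value = 15.0000 ≤ continuation, so V_0 = 42.7062

$42.71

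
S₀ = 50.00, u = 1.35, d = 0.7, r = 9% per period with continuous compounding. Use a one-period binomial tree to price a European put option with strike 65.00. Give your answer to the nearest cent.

Risk-neutral probability p = (e^0.09 − 0.7)/(1.35 − 0.7) = 0.3942/0.6500 = 0.6064
Terminal stock prices: S_u = 67.5, S_d = 35
Terminal payoffs (K − S): max(-2.5, 0) = 0, max(30, 0) = 30
Node 0 (S = 50): V_0 = e^(−0.09)·[0.6064·0.0000 + 0.3936·30.0000] = 10.7911

10.79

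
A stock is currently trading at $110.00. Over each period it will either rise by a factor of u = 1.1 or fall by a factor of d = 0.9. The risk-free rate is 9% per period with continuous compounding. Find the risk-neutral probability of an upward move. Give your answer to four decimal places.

Risk-neutral probability p = (e^0.09 − 0.9)/(1.1 − 0.9) = 0.1942/0.2000 = 0.9709

p = 0.9709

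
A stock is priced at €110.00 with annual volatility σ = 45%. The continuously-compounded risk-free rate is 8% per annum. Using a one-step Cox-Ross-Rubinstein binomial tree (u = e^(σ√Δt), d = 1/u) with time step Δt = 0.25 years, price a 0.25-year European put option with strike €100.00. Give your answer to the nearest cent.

€6.10

CRR parameters: u = e^(σ√Δt) = e^(0.45·√0.25) = 1.2523, d = 1/u = 0.7985
Per-period rate: rΔt = 0.08·0.25 = 0.02, so R = e^0.02 = 1.0202
Risk-neutral probability p = (e^0.02 − 0.7985)/(1.2523 − 0.7985) = 0.2217/0.4538 = 0.4885
Terminal stock prices: S_u = 137.8, S_d = 87.84
Terminal payoffs (K − S): max(-37.76, 0) = 0, max(12.16, 0) = 12.16
Node 0 (S = 110): V_0 = e^(−0.02)·[0.4885·0.0000 + 0.5115·12.1632] = 6.0983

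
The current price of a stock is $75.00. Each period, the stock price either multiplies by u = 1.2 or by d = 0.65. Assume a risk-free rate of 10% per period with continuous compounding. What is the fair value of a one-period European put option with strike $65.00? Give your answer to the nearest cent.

Risk-neutral probability p = (e^0.1 − 0.65)/(1.2 − 0.65) = 0.4552/0.5500 = 0.8276
Terminal stock prices: S_u = 90, S_d = 48.75
Terminal payoffs (K − S): max(-25, 0) = 0, max(16.25, 0) = 16.25
Node 0 (S = 75): V_0 = e^(−0.1)·[0.8276·0.0000 + 0.1724·16.2500] = 2.5351

$2.54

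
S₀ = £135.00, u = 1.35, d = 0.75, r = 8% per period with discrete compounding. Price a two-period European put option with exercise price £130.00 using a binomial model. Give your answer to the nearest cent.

Risk-neutral probability p = (1 + 0.08 − 0.75)/(1.35 − 0.75) = 0.3300/0.6000 = 0.5500
Terminal stock prices: S_uu = 246, S_ud = 136.7, S_dd = 75.94
Terminal payoffs (K − S): max(-116, 0) = 0, max(-6.688, 0) = 0, max(54.06, 0) = 54.06
Node u (S = 182.2): V_u = 1/1.08·[0.5500·0.0000 + 0.4500·0.0000] = 0.0000
Node d (S = 101.2): V_d = 1/1.08·[0.5500·0.0000 + 0.4500·54.0625] = 22.5260
Node 0 (S = 135): V_0 = 1/1.08·[0.5500·0.0000 + 0.4500·22.5260] = 9.3859

£9.39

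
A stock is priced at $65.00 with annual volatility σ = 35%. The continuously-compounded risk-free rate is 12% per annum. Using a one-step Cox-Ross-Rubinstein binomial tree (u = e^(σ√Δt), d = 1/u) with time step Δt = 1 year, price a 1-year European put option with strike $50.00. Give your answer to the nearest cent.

CRR parameters: u = e^(σ√Δt) = e^(0.35·√1) = 1.4191, d = 1/u = 0.7047
Per-period rate: rΔt = 0.12·1 = 0.12, so R = e^0.12 = 1.1275
Risk-neutral probability p = (e^0.12 − 0.7047)/(1.4191 − 0.7047) = 0.4228/0.7144 = 0.5919
Terminal stock prices: S_u = 92.24, S_d = 45.8
Terminal payoffs (K − S): max(-42.24, 0) = 0, max(4.195, 0) = 4.195
Node 0 (S = 65): V_0 = e^(−0.12)·[0.5919·0.0000 + 0.4081·4.1953] = 1.5187

$1.52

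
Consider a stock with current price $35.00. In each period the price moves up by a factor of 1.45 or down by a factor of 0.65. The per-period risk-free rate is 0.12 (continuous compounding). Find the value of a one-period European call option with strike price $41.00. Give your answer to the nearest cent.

Risk-neutral probability p = (e^0.12 − 0.65)/(1.45 − 0.65) = 0.4775/0.8000 = 0.5969
Terminal stock prices: S_u = 50.75, S_d = 22.75
Terminal payoffs (S − K): max(9.75, 0) = 9.75, max(-18.25, 0) = 0
Node 0 (S = 35): V_0 = e^(−0.12)·[0.5969·9.7500 + 0.4031·0.0000] = 5.1614

$5.16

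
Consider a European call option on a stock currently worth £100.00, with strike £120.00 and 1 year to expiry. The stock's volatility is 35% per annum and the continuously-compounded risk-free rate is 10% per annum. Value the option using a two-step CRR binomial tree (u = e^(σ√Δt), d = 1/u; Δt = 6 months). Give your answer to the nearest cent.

£11.66

CRR parameters: u = e^(σ√Δt) = e^(0.35·√0.5) = 1.2808, d = 1/u = 0.7808
Per-period rate: rΔt = 0.1·0.5 = 0.05, so R = e^0.05 = 1.0513
Risk-neutral probability p = (e^0.05 − 0.7808)/(1.2808 − 0.7808) = 0.2705/0.5000 = 0.5410
Terminal stock prices: S_uu = 164, S_ud = 100, S_dd = 60.96
Terminal payoffs (S − K): max(44.05, 0) = 44.05, max(-20, 0) = 0, max(-59.04, 0) = 0
Node u (S = 128.1): V_u = e^(−0.05)·[0.5410·44.0457 + 0.4590·0.0000] = 22.6655
Node d (S = 78.08): V_d = e^(−0.05)·[0.5410·0.0000 + 0.4590·0.0000] = 0.0000
Node 0 (S = 100): V_0 = e^(−0.05)·[0.5410·22.6655 + 0.4590·0.0000] = 11.6635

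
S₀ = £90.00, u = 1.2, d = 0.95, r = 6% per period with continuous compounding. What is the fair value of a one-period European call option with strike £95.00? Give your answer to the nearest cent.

Risk-neutral probability p = (e^0.06 − 0.95)/(1.2 − 0.95) = 0.1118/0.2500 = 0.4473
Terminal stock prices: S_u = 108, S_d = 85.5
Terminal payoffs (S − K): max(13, 0) = 13, max(-9.5, 0) = 0
Node 0 (S = 90): V_0 = e^(−0.06)·[0.4473·13.0000 + 0.5527·0.0000] = 5.4768

£5.48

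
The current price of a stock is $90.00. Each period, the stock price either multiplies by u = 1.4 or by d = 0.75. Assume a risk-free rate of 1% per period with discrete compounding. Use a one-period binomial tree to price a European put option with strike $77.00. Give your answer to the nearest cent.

$5.64

Risk-neutral probability p = (1 + 0.01 − 0.75)/(1.4 − 0.75) = 0.2600/0.6500 = 0.4000
Terminal stock prices: S_u = 126, S_d = 67.5
Terminal payoffs (K − S): max(-49, 0) = 0, max(9.5, 0) = 9.5
Node 0 (S = 90): V_0 = 1/1.01·[0.4000·0.0000 + 0.6000·9.5000] = 5.6436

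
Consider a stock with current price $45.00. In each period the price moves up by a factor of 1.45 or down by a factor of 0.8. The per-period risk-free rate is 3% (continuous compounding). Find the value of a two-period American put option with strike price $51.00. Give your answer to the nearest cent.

$9.40

Risk-neutral probability p = (e^0.03 − 0.8)/(1.45 − 0.8) = 0.2305/0.6500 = 0.3545
Terminal stock prices: S_uu = 94.61, S_ud = 52.2, S_dd = 28.8
Terminal payoffs (K − S): max(-43.61, 0) = 0, max(-1.2, 0) = 0, max(22.2, 0) = 22.2
Node u (S = 65.25): continuation = e^(−0.03)·[0.3545·0.0000 + 0.6455·0.0000] = 0.0000; exercise value = 0.0000 ≤ continuation, so V_u = 0.0000
Node d (S = 36): continuation = e^(−0.03)·[0.3545·0.0000 + 0.6455·22.2000] = 13.9056; exercise value = 15.0000 > continuation, so V_d = 15.0000 (exercise)
Node 0 (S = 45): continuation = e^(−0.03)·[0.3545·0.0000 + 0.6455·15.0000] = 9.3957; exercise value = 6.0000 ≤ continuation, so V_0 = 9.3957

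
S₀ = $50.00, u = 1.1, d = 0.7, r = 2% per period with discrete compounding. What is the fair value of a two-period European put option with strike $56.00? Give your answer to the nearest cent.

Risk-neutral probability p = (1 + 0.02 − 0.7)/(1.1 − 0.7) = 0.3200/0.4000 = 0.8000
Terminal stock prices: S_uu = 60.5, S_ud = 38.5, S_dd = 24.5
Terminal payoffs (K − S): max(-4.5, 0) = 0, max(17.5, 0) = 17.5, max(31.5, 0) = 31.5
Node u (S = 55): V_u = 1/1.02·[0.8000·0.0000 + 0.2000·17.5000] = 3.4314
Node d (S = 35): V_d = 1/1.02·[0.8000·17.5000 + 0.2000·31.5000] = 19.9020
Node 0 (S = 50): V_0 = 1/1.02·[0.8000·3.4314 + 0.2000·19.9020] = 6.5936

$6.59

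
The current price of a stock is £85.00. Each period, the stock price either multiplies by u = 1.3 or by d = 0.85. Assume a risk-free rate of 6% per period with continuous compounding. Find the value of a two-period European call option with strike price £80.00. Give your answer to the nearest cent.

Risk-neutral probability p = (e^0.06 − 0.85)/(1.3 − 0.85) = 0.2118/0.4500 = 0.4707
Terminal stock prices: S_uu = 143.7, S_ud = 93.92, S_dd = 61.41
Terminal payoffs (S − K): max(63.65, 0) = 63.65, max(13.92, 0) = 13.92, max(-18.59, 0) = 0
Node u (S = 110.5): V_u = e^(−0.06)·[0.4707·63.6500 + 0.5293·13.9250] = 35.1588
Node d (S = 72.25): V_d = e^(−0.06)·[0.4707·13.9250 + 0.5293·0.0000] = 6.1734
Node 0 (S = 85): V_0 = e^(−0.06)·[0.4707·35.1588 + 0.5293·6.1734] = 18.6641

£18.66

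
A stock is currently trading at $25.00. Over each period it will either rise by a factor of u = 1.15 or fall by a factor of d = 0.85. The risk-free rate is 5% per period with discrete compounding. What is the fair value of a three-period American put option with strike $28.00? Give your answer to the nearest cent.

$3.00

Risk-neutral probability p = (1 + 0.05 − 0.85)/(1.15 − 0.85) = 0.2000/0.3000 = 0.6667
Terminal stock prices: S_uuu = 38.02, S_uud = 28.1, S_udd = 20.77, S_ddd = 15.35
Terminal payoffs (K − S): max(-10.02, 0) = 0, max(-0.1031, 0) = 0, max(7.228, 0) = 7.228, max(12.65, 0) = 12.65
Node uu (S = 33.06): continuation = 1/1.05·[0.6667·0.0000 + 0.3333·0.0000] = 0.0000; exercise value = 0.0000 ≤ continuation, so V_uu = 0.0000
Node ud (S = 24.44): continuation = 1/1.05·[0.6667·0.0000 + 0.3333·7.2281] = 2.2946; exercise value = 3.5625 > continuation, so V_ud = 3.5625 (exercise)
Node dd (S = 18.06): continuation = 1/1.05·[0.6667·7.2281 + 0.3333·12.6469] = 8.6042; exercise value = 9.9375 > continuation, so V_dd = 9.9375 (exercise)
Node u (S = 28.75): continuation = 1/1.05·[0.6667·0.0000 + 0.3333·3.5625] = 1.1310; exercise value = 0.0000 ≤ continuation, so V_u = 1.1310
Node d (S = 21.25): continuation = 1/1.05·[0.6667·3.5625 + 0.3333·9.9375] = 5.4167; exercise value = 6.7500 > continuation, so V_d = 6.7500 (exercise)
Node 0 (S = 25): continuation = 1/1.05·[0.6667·1.1310 + 0.3333·6.7500] = 2.8609; exercise value = 3.0000 > continuation, so V_0 = 3.0000 (exercise)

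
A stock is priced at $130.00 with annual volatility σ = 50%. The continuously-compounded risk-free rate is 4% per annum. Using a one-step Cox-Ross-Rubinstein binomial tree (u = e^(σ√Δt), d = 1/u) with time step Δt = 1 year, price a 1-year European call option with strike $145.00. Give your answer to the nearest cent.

$27.76

CRR parameters: u = e^(σ√Δt) = e^(0.5·√1) = 1.6487, d = 1/u = 0.6065
Per-period rate: rΔt = 0.04·1 = 0.04, so R = e^0.04 = 1.0408
Risk-neutral probability p = (e^0.04 − 0.6065)/(1.6487 − 0.6065) = 0.4343/1.0422 = 0.4167
Terminal stock prices: S_u = 214.3, S_d = 78.85
Terminal payoffs (S − K): max(69.33, 0) = 69.33, max(-66.15, 0) = 0
Node 0 (S = 130): V_0 = e^(−0.04)·[0.4167·69.3338 + 0.5833·0.0000] = 27.7585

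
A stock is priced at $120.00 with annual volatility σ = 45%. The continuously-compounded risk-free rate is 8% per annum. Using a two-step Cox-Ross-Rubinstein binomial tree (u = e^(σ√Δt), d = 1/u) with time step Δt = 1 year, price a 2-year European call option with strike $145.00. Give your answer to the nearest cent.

CRR parameters: u = e^(σ√Δt) = e^(0.45·√1) = 1.5683, d = 1/u = 0.6376
Per-period rate: rΔt = 0.08·1 = 0.08, so R = e^0.08 = 1.0833
Risk-neutral probability p = (e^0.08 − 0.6376)/(1.5683 − 0.6376) = 0.4457/0.9307 = 0.4789
Terminal stock prices: S_uu = 295.2, S_ud = 120, S_dd = 48.79
Terminal payoffs (S − K): max(150.2, 0) = 150.2, max(-25, 0) = 0, max(-96.21, 0) = 0
Node u (S = 188.2): V_u = e^(−0.08)·[0.4789·150.1524 + 0.5211·0.0000] = 66.3726
Node d (S = 76.52): V_d = e^(−0.08)·[0.4789·0.0000 + 0.5211·0.0000] = 0.0000
Node 0 (S = 120): V_0 = e^(−0.08)·[0.4789·66.3726 + 0.5211·0.0000] = 29.3390

$29.34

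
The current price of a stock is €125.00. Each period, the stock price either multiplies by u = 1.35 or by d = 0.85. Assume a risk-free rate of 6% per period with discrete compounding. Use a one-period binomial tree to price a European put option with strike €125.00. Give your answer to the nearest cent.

Risk-neutral probability p = (1 + 0.06 − 0.85)/(1.35 − 0.85) = 0.2100/0.5000 = 0.4200
Terminal stock prices: S_u = 168.8, S_d = 106.2
Terminal payoffs (K − S): max(-43.75, 0) = 0, max(18.75, 0) = 18.75
Node 0 (S = 125): V_0 = 1/1.06·[0.4200·0.0000 + 0.5800·18.7500] = 10.2594

€10.26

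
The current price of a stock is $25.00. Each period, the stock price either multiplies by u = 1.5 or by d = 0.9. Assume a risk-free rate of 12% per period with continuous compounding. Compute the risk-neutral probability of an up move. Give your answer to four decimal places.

Risk-neutral probability p = (e^0.12 − 0.9)/(1.5 − 0.9) = 0.2275/0.6000 = 0.3792

p = 0.3792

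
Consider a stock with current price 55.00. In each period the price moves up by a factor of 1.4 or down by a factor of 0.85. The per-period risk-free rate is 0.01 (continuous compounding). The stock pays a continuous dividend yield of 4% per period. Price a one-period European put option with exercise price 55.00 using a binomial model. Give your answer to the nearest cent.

Per-period risk-free factor R = e^0.01 = 1.0101; dividend-adjusted growth = e^(0.01−0.04) = 0.9704.
Risk-neutral probability p = (0.9704 − 0.85)/(1.4 − 0.85) = 0.1204/0.5500 = 0.2190
Terminal stock prices: S_u = 77, S_d = 46.75
Terminal payoffs (K − S): max(-22, 0) = 0, max(8.25, 0) = 8.25
Node 0 (S = 55): V_0 = e^(−0.01)·[0.2190·0.0000 + 0.7810·8.2500] = 6.3792

6.38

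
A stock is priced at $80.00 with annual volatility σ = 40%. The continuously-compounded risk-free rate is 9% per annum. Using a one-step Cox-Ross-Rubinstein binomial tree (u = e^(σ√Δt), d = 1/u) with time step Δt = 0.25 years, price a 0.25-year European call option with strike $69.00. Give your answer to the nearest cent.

$14.22

CRR parameters: u = e^(σ√Δt) = e^(0.4·√0.25) = 1.2214, d = 1/u = 0.8187
Per-period rate: rΔt = 0.09·0.25 = 0.0225, so R = e^0.0225 = 1.0228
Risk-neutral probability p = (e^0.0225 − 0.8187)/(1.2214 − 0.8187) = 0.2040/0.4027 = 0.5067
Terminal stock prices: S_u = 97.71, S_d = 65.5
Terminal payoffs (S − K): max(28.71, 0) = 28.71, max(-3.502, 0) = 0
Node 0 (S = 80): V_0 = e^(−0.0225)·[0.5067·28.7122 + 0.4933·0.0000] = 14.2241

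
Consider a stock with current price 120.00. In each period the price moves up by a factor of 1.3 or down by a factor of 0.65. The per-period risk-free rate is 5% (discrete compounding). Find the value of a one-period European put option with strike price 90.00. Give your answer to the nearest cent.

Risk-neutral probability p = (1 + 0.05 − 0.65)/(1.3 − 0.65) = 0.4000/0.6500 = 0.6154
Terminal stock prices: S_u = 156, S_d = 78
Terminal payoffs (K − S): max(-66, 0) = 0, max(12, 0) = 12
Node 0 (S = 120): V_0 = 1/1.05·[0.6154·0.0000 + 0.3846·12.0000] = 4.3956

4.40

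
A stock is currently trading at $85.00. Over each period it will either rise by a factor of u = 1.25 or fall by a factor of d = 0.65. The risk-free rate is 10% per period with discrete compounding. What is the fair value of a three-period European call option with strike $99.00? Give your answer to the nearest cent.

$21.24

Risk-neutral probability p = (1 + 0.1 − 0.65)/(1.25 − 0.65) = 0.4500/0.6000 = 0.7500
Terminal stock prices: S_uuu = 166, S_uud = 86.33, S_udd = 44.89, S_ddd = 23.34
Terminal payoffs (S − K): max(67.02, 0) = 67.02, max(-12.67, 0) = 0, max(-54.11, 0) = 0, max(-75.66, 0) = 0
Node uu (S = 132.8): V_uu = 1/1.1·[0.7500·67.0156 + 0.2500·0.0000] = 45.6925
Node ud (S = 69.06): V_ud = 1/1.1·[0.7500·0.0000 + 0.2500·0.0000] = 0.0000
Node dd (S = 35.91): V_dd = 1/1.1·[0.7500·0.0000 + 0.2500·0.0000] = 0.0000
Node u (S = 106.2): V_u = 1/1.1·[0.7500·45.6925 + 0.2500·0.0000] = 31.1540
Node d (S = 55.25): V_d = 1/1.1·[0.7500·0.0000 + 0.2500·0.0000] = 0.0000
Node 0 (S = 85): V_0 = 1/1.1·[0.7500·31.1540 + 0.2500·0.0000] = 21.2413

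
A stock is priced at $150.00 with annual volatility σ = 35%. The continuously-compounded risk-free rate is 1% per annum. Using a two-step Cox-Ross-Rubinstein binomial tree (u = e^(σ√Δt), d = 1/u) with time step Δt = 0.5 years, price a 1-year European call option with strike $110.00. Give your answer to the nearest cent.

CRR parameters: u = e^(σ√Δt) = e^(0.35·√0.5) = 1.2808, d = 1/u = 0.7808
Per-period rate: rΔt = 0.01·0.5 = 0.005, so R = e^0.005 = 1.0050
Risk-neutral probability p = (e^0.005 − 0.7808)/(1.2808 − 0.7808) = 0.2243/0.5000 = 0.4485
Terminal stock prices: S_uu = 246.1, S_ud = 150, S_dd = 91.44
Terminal payoffs (S − K): max(136.1, 0) = 136.1, max(40, 0) = 40, max(-18.56, 0) = 0
Node u (S = 192.1): V_u = e^(−0.005)·[0.4485·136.0685 + 0.5515·40.0000] = 82.6691
Node d (S = 117.1): V_d = e^(−0.005)·[0.4485·40.0000 + 0.5515·0.0000] = 17.8492
Node 0 (S = 150): V_0 = e^(−0.005)·[0.4485·82.6691 + 0.5515·17.8492] = 46.6847

$46.68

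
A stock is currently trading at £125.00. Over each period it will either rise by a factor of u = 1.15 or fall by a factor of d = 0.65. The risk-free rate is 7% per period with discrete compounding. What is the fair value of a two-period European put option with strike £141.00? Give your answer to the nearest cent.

Risk-neutral probability p = (1 + 0.07 − 0.65)/(1.15 − 0.65) = 0.4200/0.5000 = 0.8400
Terminal stock prices: S_uu = 165.3, S_ud = 93.44, S_dd = 52.81
Terminal payoffs (K − S): max(-24.31, 0) = 0, max(47.56, 0) = 47.56, max(88.19, 0) = 88.19
Node u (S = 143.8): V_u = 1/1.07·[0.8400·0.0000 + 0.1600·47.5625] = 7.1121
Node d (S = 81.25): V_d = 1/1.07·[0.8400·47.5625 + 0.1600·88.1875] = 50.5257
Node 0 (S = 125): V_0 = 1/1.07·[0.8400·7.1121 + 0.1600·50.5257] = 13.1386

£13.14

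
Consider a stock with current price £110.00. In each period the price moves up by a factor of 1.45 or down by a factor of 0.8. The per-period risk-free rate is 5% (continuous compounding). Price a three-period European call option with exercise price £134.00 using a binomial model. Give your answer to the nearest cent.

£22.09

Risk-neutral probability p = (e^0.05 − 0.8)/(1.45 − 0.8) = 0.2513/0.6500 = 0.3866
Terminal stock prices: S_uuu = 335.3, S_uud = 185, S_udd = 102.1, S_ddd = 56.32
Terminal payoffs (S − K): max(201.3, 0) = 201.3, max(51.02, 0) = 51.02, max(-31.92, 0) = 0, max(-77.68, 0) = 0
Node uu (S = 231.3): V_uu = e^(−0.05)·[0.3866·201.3487 + 0.6134·51.0200] = 103.8103
Node ud (S = 127.6): V_ud = e^(−0.05)·[0.3866·51.0200 + 0.6134·0.0000] = 18.7610
Node dd (S = 70.4): V_dd = e^(−0.05)·[0.3866·0.0000 + 0.6134·0.0000] = 0.0000
Node u (S = 159.5): V_u = e^(−0.05)·[0.3866·103.8103 + 0.6134·18.7610] = 49.1201
Node d (S = 88): V_d = e^(−0.05)·[0.3866·18.7610 + 0.6134·0.0000] = 6.8987
Node 0 (S = 110): V_0 = e^(−0.05)·[0.3866·49.1201 + 0.6134·6.8987] = 22.0878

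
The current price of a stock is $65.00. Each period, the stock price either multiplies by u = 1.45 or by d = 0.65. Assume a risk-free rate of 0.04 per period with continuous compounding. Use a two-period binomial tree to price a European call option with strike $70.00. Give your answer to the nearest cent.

$14.69

Risk-neutral probability p = (e^0.04 − 0.65)/(1.45 − 0.65) = 0.3908/0.8000 = 0.4885
Terminal stock prices: S_uu = 136.7, S_ud = 61.26, S_dd = 27.46
Terminal payoffs (S − K): max(66.66, 0) = 66.66, max(-8.737, 0) = 0, max(-42.54, 0) = 0
Node u (S = 94.25): V_u = e^(−0.04)·[0.4885·66.6625 + 0.5115·0.0000] = 31.2886
Node d (S = 42.25): V_d = e^(−0.04)·[0.4885·0.0000 + 0.5115·0.0000] = 0.0000
Node 0 (S = 65): V_0 = e^(−0.04)·[0.4885·31.2886 + 0.5115·0.0000] = 14.6856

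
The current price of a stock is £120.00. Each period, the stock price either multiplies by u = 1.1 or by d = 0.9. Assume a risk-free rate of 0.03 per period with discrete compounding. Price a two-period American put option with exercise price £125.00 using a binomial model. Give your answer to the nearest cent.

£7.11

Risk-neutral probability p = (1 + 0.03 − 0.9)/(1.1 − 0.9) = 0.1300/0.2000 = 0.6500
Terminal stock prices: S_uu = 145.2, S_ud = 118.8, S_dd = 97.2
Terminal payoffs (K − S): max(-20.2, 0) = 0, max(6.2, 0) = 6.2, max(27.8, 0) = 27.8
Node u (S = 132): continuation = 1/1.03·[0.6500·0.0000 + 0.3500·6.2000] = 2.1068; exercise value = 0.0000 ≤ continuation, so V_u = 2.1068
Node d (S = 108): continuation = 1/1.03·[0.6500·6.2000 + 0.3500·27.8000] = 13.3592; exercise value = 17.0000 > continuation, so V_d = 17.0000 (exercise)
Node 0 (S = 120): continuation = 1/1.03·[0.6500·2.1068 + 0.3500·17.0000] = 7.1062; exercise value = 5.0000 ≤ continuation, so V_0 = 7.1062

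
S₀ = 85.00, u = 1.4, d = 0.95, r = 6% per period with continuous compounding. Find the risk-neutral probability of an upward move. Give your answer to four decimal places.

p = 0.2485

Risk-neutral probability p = (e^0.06 − 0.95)/(1.4 − 0.95) = 0.1118/0.4500 = 0.2485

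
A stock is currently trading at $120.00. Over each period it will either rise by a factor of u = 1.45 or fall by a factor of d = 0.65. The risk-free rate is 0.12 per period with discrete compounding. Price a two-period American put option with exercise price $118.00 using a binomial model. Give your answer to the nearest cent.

Risk-neutral probability p = (1 + 0.12 − 0.65)/(1.45 − 0.65) = 0.4700/0.8000 = 0.5875
Terminal stock prices: S_uu = 252.3, S_ud = 113.1, S_dd = 50.7
Terminal payoffs (K − S): max(-134.3, 0) = 0, max(4.9, 0) = 4.9, max(67.3, 0) = 67.3
Node u (S = 174): continuation = 1/1.12·[0.5875·0.0000 + 0.4125·4.9000] = 1.8047; exercise value = 0.0000 ≤ continuation, so V_u = 1.8047
Node d (S = 78): continuation = 1/1.12·[0.5875·4.9000 + 0.4125·67.3000] = 27.3571; exercise value = 40.0000 > continuation, so V_d = 40.0000 (exercise)
Node 0 (S = 120): continuation = 1/1.12·[0.5875·1.8047 + 0.4125·40.0000] = 15.6788; exercise value = 0.0000 ≤ continuation, so V_0 = 15.6788

$15.68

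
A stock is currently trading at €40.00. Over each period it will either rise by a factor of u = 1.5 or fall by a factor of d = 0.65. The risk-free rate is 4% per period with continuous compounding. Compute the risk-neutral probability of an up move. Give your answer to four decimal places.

Risk-neutral probability p = (e^0.04 − 0.65)/(1.5 − 0.65) = 0.3908/0.8500 = 0.4598

p = 0.4598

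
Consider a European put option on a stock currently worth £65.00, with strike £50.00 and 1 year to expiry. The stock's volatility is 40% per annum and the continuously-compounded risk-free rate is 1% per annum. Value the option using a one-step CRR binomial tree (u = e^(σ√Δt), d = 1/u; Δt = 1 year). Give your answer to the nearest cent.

CRR parameters: u = e^(σ√Δt) = e^(0.4·√1) = 1.4918, d = 1/u = 0.6703
Per-period rate: rΔt = 0.01·1 = 0.01, so R = e^0.01 = 1.0101
Risk-neutral probability p = (e^0.01 − 0.6703)/(1.4918 − 0.6703) = 0.3397/0.8215 = 0.4135
Terminal stock prices: S_u = 96.97, S_d = 43.57
Terminal payoffs (K − S): max(-46.97, 0) = 0, max(6.429, 0) = 6.429
Node 0 (S = 65): V_0 = e^(−0.01)·[0.4135·0.0000 + 0.5865·6.4292] = 3.7329

£3.73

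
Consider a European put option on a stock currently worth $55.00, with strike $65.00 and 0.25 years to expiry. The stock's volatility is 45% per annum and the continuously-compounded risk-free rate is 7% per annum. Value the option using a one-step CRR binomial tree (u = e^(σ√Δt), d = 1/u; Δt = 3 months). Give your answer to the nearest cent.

CRR parameters: u = e^(σ√Δt) = e^(0.45·√0.25) = 1.2523, d = 1/u = 0.7985
Per-period rate: rΔt = 0.07·0.25 = 0.0175, so R = e^0.0175 = 1.0177
Risk-neutral probability p = (e^0.0175 − 0.7985)/(1.2523 − 0.7985) = 0.2191/0.4538 = 0.4829
Terminal stock prices: S_u = 68.88, S_d = 43.92
Terminal payoffs (K − S): max(-3.878, 0) = 0, max(21.08, 0) = 21.08
Node 0 (S = 55): V_0 = e^(−0.0175)·[0.4829·0.0000 + 0.5171·21.0816] = 10.7124

$10.71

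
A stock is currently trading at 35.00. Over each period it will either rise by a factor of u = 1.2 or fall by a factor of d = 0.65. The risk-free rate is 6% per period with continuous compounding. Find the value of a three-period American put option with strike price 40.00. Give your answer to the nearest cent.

7.05

Risk-neutral probability p = (e^0.06 − 0.65)/(1.2 − 0.65) = 0.4118/0.5500 = 0.7488
Terminal stock prices: S_uuu = 60.48, S_uud = 32.76, S_udd = 17.75, S_ddd = 9.612
Terminal payoffs (K − S): max(-20.48, 0) = 0, max(7.24, 0) = 7.24, max(22.25, 0) = 22.25, max(30.39, 0) = 30.39
Node uu (S = 50.4): continuation = e^(−0.06)·[0.7488·0.0000 + 0.2512·7.2400] = 1.7128; exercise value = 0.0000 ≤ continuation, so V_uu = 1.7128
Node ud (S = 27.3): continuation = e^(−0.06)·[0.7488·7.2400 + 0.2512·22.2550] = 10.3706; exercise value = 12.7000 > continuation, so V_ud = 12.7000 (exercise)
Node dd (S = 14.79): continuation = e^(−0.06)·[0.7488·22.2550 + 0.2512·30.3881] = 22.8831; exercise value = 25.2125 > continuation, so V_dd = 25.2125 (exercise)
Node u (S = 42): continuation = e^(−0.06)·[0.7488·1.7128 + 0.2512·12.7000] = 4.2124; exercise value = 0.0000 ≤ continuation, so V_u = 4.2124
Node d (S = 22.75): continuation = e^(−0.06)·[0.7488·12.7000 + 0.2512·25.2125] = 14.9206; exercise value = 17.2500 > continuation, so V_d = 17.2500 (exercise)
Node 0 (S = 35): continuation = e^(−0.06)·[0.7488·4.2124 + 0.2512·17.2500] = 7.0515; exercise value = 5.0000 ≤ continuation, so V_0 = 7.0515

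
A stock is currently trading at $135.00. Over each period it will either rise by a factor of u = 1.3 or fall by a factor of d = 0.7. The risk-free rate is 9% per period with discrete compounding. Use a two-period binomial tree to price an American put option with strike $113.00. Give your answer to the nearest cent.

Risk-neutral probability p = (1 + 0.09 − 0.7)/(1.3 − 0.7) = 0.3900/0.6000 = 0.6500
Terminal stock prices: S_uu = 228.2, S_ud = 122.8, S_dd = 66.15
Terminal payoffs (K − S): max(-115.2, 0) = 0, max(-9.85, 0) = 0, max(46.85, 0) = 46.85
Node u (S = 175.5): continuation = 1/1.09·[0.6500·0.0000 + 0.3500·0.0000] = 0.0000; exercise value = 0.0000 ≤ continuation, so V_u = 0.0000
Node d (S = 94.5): continuation = 1/1.09·[0.6500·0.0000 + 0.3500·46.8500] = 15.0436; exercise value = 18.5000 > continuation, so V_d = 18.5000 (exercise)
Node 0 (S = 135): continuation = 1/1.09·[0.6500·0.0000 + 0.3500·18.5000] = 5.9404; exercise value = 0.0000 ≤ continuation, so V_0 = 5.9404

$5.94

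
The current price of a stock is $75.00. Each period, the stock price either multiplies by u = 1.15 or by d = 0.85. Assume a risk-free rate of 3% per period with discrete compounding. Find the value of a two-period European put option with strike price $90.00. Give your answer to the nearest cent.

$12.95

Risk-neutral probability p = (1 + 0.03 − 0.85)/(1.15 − 0.85) = 0.1800/0.3000 = 0.6000
Terminal stock prices: S_uu = 99.19, S_ud = 73.31, S_dd = 54.19
Terminal payoffs (K − S): max(-9.187, 0) = 0, max(16.69, 0) = 16.69, max(35.81, 0) = 35.81
Node u (S = 86.25): V_u = 1/1.03·[0.6000·0.0000 + 0.4000·16.6875] = 6.4806
Node d (S = 63.75): V_d = 1/1.03·[0.6000·16.6875 + 0.4000·35.8125] = 23.6286
Node 0 (S = 75): V_0 = 1/1.03·[0.6000·6.4806 + 0.4000·23.6286] = 12.9513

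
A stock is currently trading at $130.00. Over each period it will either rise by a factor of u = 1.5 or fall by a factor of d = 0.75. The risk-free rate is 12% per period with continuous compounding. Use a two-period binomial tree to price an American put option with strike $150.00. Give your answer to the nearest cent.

$23.86

Risk-neutral probability p = (e^0.12 − 0.75)/(1.5 − 0.75) = 0.3775/0.7500 = 0.5033
Terminal stock prices: S_uu = 292.5, S_ud = 146.2, S_dd = 73.12
Terminal payoffs (K − S): max(-142.5, 0) = 0, max(3.75, 0) = 3.75, max(76.88, 0) = 76.88
Node u (S = 195): continuation = e^(−0.12)·[0.5033·0.0000 + 0.4967·3.7500] = 1.6519; exercise value = 0.0000 ≤ continuation, so V_u = 1.6519
Node d (S = 97.5): continuation = e^(−0.12)·[0.5033·3.7500 + 0.4967·76.8750] = 35.5381; exercise value = 52.5000 > continuation, so V_d = 52.5000 (exercise)
Node 0 (S = 130): continuation = e^(−0.12)·[0.5033·1.6519 + 0.4967·52.5000] = 23.8641; exercise value = 20.0000 ≤ continuation, so V_0 = 23.8641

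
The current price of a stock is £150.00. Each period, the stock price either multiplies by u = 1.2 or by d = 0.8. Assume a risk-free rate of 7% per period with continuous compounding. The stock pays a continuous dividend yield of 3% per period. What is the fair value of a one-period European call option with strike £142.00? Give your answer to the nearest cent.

£21.33

Per-period risk-free factor R = e^0.07 = 1.0725; dividend-adjusted growth = e^(0.07−0.03) = 1.0408.
Risk-neutral probability p = (1.0408 − 0.8)/(1.2 − 0.8) = 0.2408/0.4000 = 0.6020
Terminal stock prices: S_u = 180, S_d = 120
Terminal payoffs (S − K): max(38, 0) = 38, max(-22, 0) = 0
Node 0 (S = 150): V_0 = e^(−0.07)·[0.6020·38.0000 + 0.3980·0.0000] = 21.3304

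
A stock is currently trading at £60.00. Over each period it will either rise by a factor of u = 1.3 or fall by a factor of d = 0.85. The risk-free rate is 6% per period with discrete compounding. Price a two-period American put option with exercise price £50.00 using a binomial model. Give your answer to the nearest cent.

£1.68

Risk-neutral probability p = (1 + 0.06 − 0.85)/(1.3 − 0.85) = 0.2100/0.4500 = 0.4667
Terminal stock prices: S_uu = 101.4, S_ud = 66.3, S_dd = 43.35
Terminal payoffs (K − S): max(-51.4, 0) = 0, max(-16.3, 0) = 0, max(6.65, 0) = 6.65
Node u (S = 78): continuation = 1/1.06·[0.4667·0.0000 + 0.5333·0.0000] = 0.0000; exercise value = 0.0000 ≤ continuation, so V_u = 0.0000
Node d (S = 51): continuation = 1/1.06·[0.4667·0.0000 + 0.5333·6.6500] = 3.3459; exercise value = 0.0000 ≤ continuation, so V_d = 3.3459
Node 0 (S = 60): continuation = 1/1.06·[0.4667·0.0000 + 0.5333·3.3459] = 1.6835; exercise value = 0.0000 ≤ continuation, so V_0 = 1.6835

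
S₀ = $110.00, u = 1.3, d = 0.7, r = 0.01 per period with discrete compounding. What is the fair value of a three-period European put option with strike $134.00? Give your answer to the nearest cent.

Risk-neutral probability p = (1 + 0.01 − 0.7)/(1.3 − 0.7) = 0.3100/0.6000 = 0.5167
Terminal stock prices: S_uuu = 241.7, S_uud = 130.1, S_udd = 70.07, S_ddd = 37.73
Terminal payoffs (K − S): max(-107.7, 0) = 0, max(3.87, 0) = 3.87, max(63.93, 0) = 63.93, max(96.27, 0) = 96.27
Node uu (S = 185.9): V_uu = 1/1.01·[0.5167·0.0000 + 0.4833·3.8700] = 1.8520
Node ud (S = 100.1): V_ud = 1/1.01·[0.5167·3.8700 + 0.4833·63.9300] = 32.5733
Node dd (S = 53.9): V_dd = 1/1.01·[0.5167·63.9300 + 0.4833·96.2700] = 78.7733
Node u (S = 143): V_u = 1/1.01·[0.5167·1.8520 + 0.4833·32.5733] = 16.5352
Node d (S = 77): V_d = 1/1.01·[0.5167·32.5733 + 0.4833·78.7733] = 54.3597
Node 0 (S = 110): V_0 = 1/1.01·[0.5167·16.5352 + 0.4833·54.3597] = 34.4723

$34.47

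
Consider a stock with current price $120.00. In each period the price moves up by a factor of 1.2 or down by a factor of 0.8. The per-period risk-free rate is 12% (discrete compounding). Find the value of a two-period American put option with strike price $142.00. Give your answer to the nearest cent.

Risk-neutral probability p = (1 + 0.12 − 0.8)/(1.2 − 0.8) = 0.3200/0.4000 = 0.8000
Terminal stock prices: S_uu = 172.8, S_ud = 115.2, S_dd = 76.8
Terminal payoffs (K − S): max(-30.8, 0) = 0, max(26.8, 0) = 26.8, max(65.2, 0) = 65.2
Node u (S = 144): continuation = 1/1.12·[0.8000·0.0000 + 0.2000·26.8000] = 4.7857; exercise value = 0.0000 ≤ continuation, so V_u = 4.7857
Node d (S = 96): continuation = 1/1.12·[0.8000·26.8000 + 0.2000·65.2000] = 30.7857; exercise value = 46.0000 > continuation, so V_d = 46.0000 (exercise)
Node 0 (S = 120): continuation = 1/1.12·[0.8000·4.7857 + 0.2000·46.0000] = 11.6327; exercise value = 22.0000 > continuation, so V_0 = 22.0000 (exercise)

$22.00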